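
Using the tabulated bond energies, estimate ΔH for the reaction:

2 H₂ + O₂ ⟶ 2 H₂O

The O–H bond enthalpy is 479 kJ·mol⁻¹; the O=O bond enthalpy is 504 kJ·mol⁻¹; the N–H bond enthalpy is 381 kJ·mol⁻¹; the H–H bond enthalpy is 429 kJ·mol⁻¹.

ΔH ≈ −554 kJ

Bonds broken (reactants):
  H–H: 2 × 429 = 858
  O=O: 1 × 504 = 504
  Σ(broken) = 1362 kJ
Bonds formed (products):
  O–H: 4 × 479 = 1916
  Σ(formed) = 1916 kJ
ΔH = Σ(broken) − Σ(formed) = 1362 − 1916 = −554 kJ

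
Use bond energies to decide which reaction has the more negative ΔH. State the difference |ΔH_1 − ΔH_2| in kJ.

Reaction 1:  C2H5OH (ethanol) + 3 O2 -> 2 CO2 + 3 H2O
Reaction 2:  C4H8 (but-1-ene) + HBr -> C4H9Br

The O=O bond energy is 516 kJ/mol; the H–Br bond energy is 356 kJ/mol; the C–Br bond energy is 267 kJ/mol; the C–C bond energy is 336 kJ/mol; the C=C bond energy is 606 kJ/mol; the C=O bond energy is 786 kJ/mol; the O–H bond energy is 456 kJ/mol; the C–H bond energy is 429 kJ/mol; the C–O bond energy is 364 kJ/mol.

Reaction 1, by 961 kJ

Reaction 1:
  Bonds broken (reactants):
    C–C: 1 × 336 = 336
    C–H: 5 × 429 = 2145
    C–O: 1 × 364 = 364
    O–H: 1 × 456 = 456
    O=O: 3 × 516 = 1548
    Σ(broken) = 4849 kJ
  Bonds formed (products):
    C=O: 4 × 786 = 3144
    O–H: 6 × 456 = 2736
    Σ(formed) = 5880 kJ
  ΔH_1 = 4849 − 5880 = −1031 kJ
Reaction 2:
  Bonds broken (reactants):
    C–C: 2 × 336 = 672
    C–H: 8 × 429 = 3432
    C=C: 1 × 606 = 606
    H–Br: 1 × 356 = 356
    Σ(broken) = 5066 kJ
  Bonds formed (products):
    C–Br: 1 × 267 = 267
    C–C: 3 × 336 = 1008
    C–H: 9 × 429 = 3861
    Σ(formed) = 5136 kJ
  ΔH_2 = 5066 − 5136 = −70 kJ
ΔH_1 − ΔH_2 = −961 kJ, so reaction 1 has the more negative ΔH; |ΔH_1 − ΔH_2| = 961 kJ.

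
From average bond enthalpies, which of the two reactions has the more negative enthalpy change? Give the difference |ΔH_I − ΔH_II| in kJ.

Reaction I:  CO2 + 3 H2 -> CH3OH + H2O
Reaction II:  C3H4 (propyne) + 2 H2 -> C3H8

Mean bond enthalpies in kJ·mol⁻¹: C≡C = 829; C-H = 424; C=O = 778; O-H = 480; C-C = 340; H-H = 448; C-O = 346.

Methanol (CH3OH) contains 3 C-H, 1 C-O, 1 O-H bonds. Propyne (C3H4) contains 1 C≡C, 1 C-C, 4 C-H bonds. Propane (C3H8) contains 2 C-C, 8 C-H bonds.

Reaction I:
  Bonds broken (reactants):
    C=O: 2 × 778 = 1556
    H-H: 3 × 448 = 1344
    Σ(broken) = 2900 kJ
  Bonds formed (products):
    C-H: 3 × 424 = 1272
    C-O: 1 × 346 = 346
    O-H: 3 × 480 = 1440
    Σ(formed) = 3058 kJ
  ΔH_I = 2900 − 3058 = −158 kJ
Reaction II:
  Bonds broken (reactants):
    C≡C: 1 × 829 = 829
    C-C: 1 × 340 = 340
    C-H: 4 × 424 = 1696
    H-H: 2 × 448 = 896
    Σ(broken) = 3761 kJ
  Bonds formed (products):
    C-C: 2 × 340 = 680
    C-H: 8 × 424 = 3392
    Σ(formed) = 4072 kJ
  ΔH_II = 3761 − 4072 = −311 kJ
ΔH_I − ΔH_II = +153 kJ, so reaction II has the more negative ΔH; |ΔH_I − ΔH_II| = 153 kJ.

Reaction II, by 153 kJ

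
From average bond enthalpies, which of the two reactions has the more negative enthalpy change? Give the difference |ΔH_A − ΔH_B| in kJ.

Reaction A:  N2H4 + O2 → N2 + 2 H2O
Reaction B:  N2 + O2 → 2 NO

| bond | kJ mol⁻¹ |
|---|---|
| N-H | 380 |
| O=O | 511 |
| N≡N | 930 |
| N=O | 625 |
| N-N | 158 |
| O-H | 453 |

Reaction A, by 744 kJ

Reaction A:
  Bonds broken (reactants):
    N-H: 4 × 380 = 1520
    N-N: 1 × 158 = 158
    O=O: 1 × 511 = 511
    Σ(broken) = 2189 kJ
  Bonds formed (products):
    N≡N: 1 × 930 = 930
    O-H: 4 × 453 = 1812
    Σ(formed) = 2742 kJ
  ΔH_A = 2189 − 2742 = −553 kJ
Reaction B:
  Bonds broken (reactants):
    N≡N: 1 × 930 = 930
    O=O: 1 × 511 = 511
    Σ(broken) = 1441 kJ
  Bonds formed (products):
    N=O: 2 × 625 = 1250
    Σ(formed) = 1250 kJ
  ΔH_B = 1441 − 1250 = +191 kJ
ΔH_A − ΔH_B = −744 kJ, so reaction A has the more negative ΔH; |ΔH_A − ΔH_B| = 744 kJ.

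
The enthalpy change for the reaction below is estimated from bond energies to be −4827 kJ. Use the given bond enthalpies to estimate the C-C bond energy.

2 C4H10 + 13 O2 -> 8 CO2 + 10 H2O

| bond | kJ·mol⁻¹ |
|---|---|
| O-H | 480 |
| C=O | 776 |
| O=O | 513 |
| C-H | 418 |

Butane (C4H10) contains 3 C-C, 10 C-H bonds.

Let D be the C-C bond energy.
Σ(broken) = 6×D + 20×418 + 13×513 = 15029 + 6D
Σ(formed) = 16×776 + 20×480 = 22016
ΔH = Σ(broken) − Σ(formed) = (15029 + 6D) − (22016) = −6987 + 6D
Setting this equal to −4827 kJ gives 6D = 2160, so D = 360 kJ/mol.

D(C-C) ≈ 360 kJ/mol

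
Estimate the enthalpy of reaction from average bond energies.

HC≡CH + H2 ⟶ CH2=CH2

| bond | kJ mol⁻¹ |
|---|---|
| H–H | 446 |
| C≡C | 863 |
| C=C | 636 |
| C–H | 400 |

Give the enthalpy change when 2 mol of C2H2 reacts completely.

Bonds broken (reactants):
  C≡C: 1 × 863 = 863
  C–H: 2 × 400 = 800
  H–H: 1 × 446 = 446
  Σ(broken) = 2109 kJ
Bonds formed (products):
  C–H: 4 × 400 = 1600
  C=C: 1 × 636 = 636
  Σ(formed) = 2236 kJ
ΔH = Σ(broken) − Σ(formed) = 2109 − 2236 = −127 kJ
For 2× the reaction as written: 2 × (−127) = −254 kJ

ΔH = −254 kJ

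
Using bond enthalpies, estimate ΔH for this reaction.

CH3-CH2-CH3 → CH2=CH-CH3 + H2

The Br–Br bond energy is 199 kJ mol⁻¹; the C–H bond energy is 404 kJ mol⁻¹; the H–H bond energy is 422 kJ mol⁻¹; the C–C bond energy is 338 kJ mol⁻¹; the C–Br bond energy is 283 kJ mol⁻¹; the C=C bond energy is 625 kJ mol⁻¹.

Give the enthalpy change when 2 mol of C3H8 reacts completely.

Bonds broken (reactants):
  C–C: 2 × 338 = 676
  C–H: 8 × 404 = 3232
  Σ(broken) = 3908 kJ
Bonds formed (products):
  C–C: 1 × 338 = 338
  C–H: 6 × 404 = 2424
  C=C: 1 × 625 = 625
  H–H: 1 × 422 = 422
  Σ(formed) = 3809 kJ
ΔH = Σ(broken) − Σ(formed) = 3908 − 3809 = +99 kJ
For 2× the reaction as written: 2 × (+99) = +198 kJ

ΔH = +198 kJ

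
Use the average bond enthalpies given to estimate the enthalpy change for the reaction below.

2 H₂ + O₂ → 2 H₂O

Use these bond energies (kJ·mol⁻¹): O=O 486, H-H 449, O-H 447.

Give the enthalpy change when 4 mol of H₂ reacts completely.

Bonds broken (reactants):
  H-H: 2 × 449 = 898
  O=O: 1 × 486 = 486
  Σ(broken) = 1384 kJ
Bonds formed (products):
  O-H: 4 × 447 = 1788
  Σ(formed) = 1788 kJ
ΔH = Σ(broken) − Σ(formed) = 1384 − 1788 = −404 kJ
For 2× the reaction as written: 2 × (−404) = −808 kJ

ΔH = −808 kJ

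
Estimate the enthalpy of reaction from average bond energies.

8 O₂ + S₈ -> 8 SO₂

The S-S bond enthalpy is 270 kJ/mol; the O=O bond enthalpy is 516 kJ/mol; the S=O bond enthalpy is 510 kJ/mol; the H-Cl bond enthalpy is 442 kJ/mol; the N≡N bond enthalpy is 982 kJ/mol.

ΔH ≈ −1872 kJ

Bonds broken (reactants):
  O=O: 8 × 516 = 4128
  S-S: 8 × 270 = 2160
  Σ(broken) = 6288 kJ
Bonds formed (products):
  S=O: 16 × 510 = 8160
  Σ(formed) = 8160 kJ
ΔH = Σ(broken) − Σ(formed) = 6288 − 8160 = −1872 kJ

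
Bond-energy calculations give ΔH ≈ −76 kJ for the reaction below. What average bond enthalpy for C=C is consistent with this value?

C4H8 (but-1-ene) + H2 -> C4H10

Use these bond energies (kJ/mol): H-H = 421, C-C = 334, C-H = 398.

Let D be the C=C bond energy.
Σ(broken) = 2×334 + 8×398 + 1×D + 1×421 = 4273 + D
Σ(formed) = 3×334 + 10×398 = 4982
ΔH = Σ(broken) − Σ(formed) = (4273 + D) − (4982) = −709 + D
Setting this equal to −76 kJ gives D = 633 kJ/mol.

D(C=C) ≈ 633 kJ/mol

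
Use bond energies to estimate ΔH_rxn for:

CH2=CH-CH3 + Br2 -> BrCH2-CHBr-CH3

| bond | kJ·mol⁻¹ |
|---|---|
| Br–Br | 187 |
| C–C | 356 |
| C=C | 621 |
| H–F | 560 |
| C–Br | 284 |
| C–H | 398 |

Bonds broken (reactants):
  Br–Br: 1 × 187 = 187
  C–C: 1 × 356 = 356
  C–H: 6 × 398 = 2388
  C=C: 1 × 621 = 621
  Σ(broken) = 3552 kJ
Bonds formed (products):
  C–Br: 2 × 284 = 568
  C–C: 2 × 356 = 712
  C–H: 6 × 398 = 2388
  Σ(formed) = 3668 kJ
ΔH = Σ(broken) − Σ(formed) = 3552 − 3668 = −116 kJ

ΔH ≈ −116 kJ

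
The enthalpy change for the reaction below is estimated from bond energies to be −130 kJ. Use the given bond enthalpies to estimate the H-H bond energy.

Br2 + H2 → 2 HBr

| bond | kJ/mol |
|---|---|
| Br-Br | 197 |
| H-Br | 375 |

D(H-H) ≈ 423 kJ/mol

Let D be the H-H bond energy.
Σ(broken) = 1×197 + 1×D = 197 + D
Σ(formed) = 2×375 = 750
ΔH = Σ(broken) − Σ(formed) = (197 + D) − (750) = −553 + D
Setting this equal to −130 kJ gives D = 423 kJ/mol.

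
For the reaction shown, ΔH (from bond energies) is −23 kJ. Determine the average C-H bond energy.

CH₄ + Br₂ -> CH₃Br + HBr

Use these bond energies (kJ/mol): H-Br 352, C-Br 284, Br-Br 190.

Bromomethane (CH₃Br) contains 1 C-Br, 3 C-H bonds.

D(C-H) ≈ 423 kJ/mol

Let D be the C-H bond energy.
Σ(broken) = 1×190 + 4×D = 190 + 4D
Σ(formed) = 1×284 + 3×D + 1×352 = 636 + 3D
ΔH = Σ(broken) − Σ(formed) = (190 + 4D) − (636 + 3D) = −446 + D
Setting this equal to −23 kJ gives D = 423 kJ/mol.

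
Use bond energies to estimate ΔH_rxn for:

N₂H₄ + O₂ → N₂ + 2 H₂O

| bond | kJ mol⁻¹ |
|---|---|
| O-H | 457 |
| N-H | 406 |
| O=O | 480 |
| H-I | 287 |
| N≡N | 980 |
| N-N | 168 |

ΔH ≈ −536 kJ

Bonds broken (reactants):
  N-H: 4 × 406 = 1624
  N-N: 1 × 168 = 168
  O=O: 1 × 480 = 480
  Σ(broken) = 2272 kJ
Bonds formed (products):
  N≡N: 1 × 980 = 980
  O-H: 4 × 457 = 1828
  Σ(formed) = 2808 kJ
ΔH = Σ(broken) − Σ(formed) = 2272 − 2808 = −536 kJ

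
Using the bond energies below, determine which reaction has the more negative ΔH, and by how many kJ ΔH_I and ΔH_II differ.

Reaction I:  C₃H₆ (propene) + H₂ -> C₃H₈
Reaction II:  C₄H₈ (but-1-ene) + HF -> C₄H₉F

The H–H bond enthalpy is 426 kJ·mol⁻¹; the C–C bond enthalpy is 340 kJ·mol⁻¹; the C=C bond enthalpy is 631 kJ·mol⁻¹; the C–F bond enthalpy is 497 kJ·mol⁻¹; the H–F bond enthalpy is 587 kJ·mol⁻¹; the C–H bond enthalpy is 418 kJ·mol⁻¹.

Reaction I:
  Bonds broken (reactants):
    C–C: 1 × 340 = 340
    C–H: 6 × 418 = 2508
    C=C: 1 × 631 = 631
    H–H: 1 × 426 = 426
    Σ(broken) = 3905 kJ
  Bonds formed (products):
    C–C: 2 × 340 = 680
    C–H: 8 × 418 = 3344
    Σ(formed) = 4024 kJ
  ΔH_I = 3905 − 4024 = −119 kJ
Reaction II:
  Bonds broken (reactants):
    C–C: 2 × 340 = 680
    C–H: 8 × 418 = 3344
    C=C: 1 × 631 = 631
    H–F: 1 × 587 = 587
    Σ(broken) = 5242 kJ
  Bonds formed (products):
    C–C: 3 × 340 = 1020
    C–F: 1 × 497 = 497
    C–H: 9 × 418 = 3762
    Σ(formed) = 5279 kJ
  ΔH_II = 5242 − 5279 = −37 kJ
ΔH_I − ΔH_II = −82 kJ, so reaction I has the more negative ΔH; |ΔH_I − ΔH_II| = 82 kJ.

Reaction I, by 82 kJ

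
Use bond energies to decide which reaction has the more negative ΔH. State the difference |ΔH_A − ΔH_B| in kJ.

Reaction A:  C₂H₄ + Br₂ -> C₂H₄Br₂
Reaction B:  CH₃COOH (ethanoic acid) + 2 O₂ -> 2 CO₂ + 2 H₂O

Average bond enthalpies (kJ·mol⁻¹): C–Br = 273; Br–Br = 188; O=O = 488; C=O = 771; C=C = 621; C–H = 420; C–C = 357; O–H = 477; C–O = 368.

Reaction A:
  Bonds broken (reactants):
    Br–Br: 1 × 188 = 188
    C–H: 4 × 420 = 1680
    C=C: 1 × 621 = 621
    Σ(broken) = 2489 kJ
  Bonds formed (products):
    C–Br: 2 × 273 = 546
    C–C: 1 × 357 = 357
    C–H: 4 × 420 = 1680
    Σ(formed) = 2583 kJ
  ΔH_A = 2489 − 2583 = −94 kJ
Reaction B:
  Bonds broken (reactants):
    C–C: 1 × 357 = 357
    C–H: 3 × 420 = 1260
    C–O: 1 × 368 = 368
    C=O: 1 × 771 = 771
    O–H: 1 × 477 = 477
    O=O: 2 × 488 = 976
    Σ(broken) = 4209 kJ
  Bonds formed (products):
    C=O: 4 × 771 = 3084
    O–H: 4 × 477 = 1908
    Σ(formed) = 4992 kJ
  ΔH_B = 4209 − 4992 = −783 kJ
ΔH_A − ΔH_B = +689 kJ, so reaction B has the more negative ΔH; |ΔH_A − ΔH_B| = 689 kJ.

Reaction B, by 689 kJ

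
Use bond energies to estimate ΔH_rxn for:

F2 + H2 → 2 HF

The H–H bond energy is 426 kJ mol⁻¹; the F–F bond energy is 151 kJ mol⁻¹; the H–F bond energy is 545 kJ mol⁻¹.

Bonds broken (reactants):
  F–F: 1 × 151 = 151
  H–H: 1 × 426 = 426
  Σ(broken) = 577 kJ
Bonds formed (products):
  H–F: 2 × 545 = 1090
  Σ(formed) = 1090 kJ
ΔH = Σ(broken) − Σ(formed) = 577 − 1090 = −513 kJ

ΔH ≈ −513 kJ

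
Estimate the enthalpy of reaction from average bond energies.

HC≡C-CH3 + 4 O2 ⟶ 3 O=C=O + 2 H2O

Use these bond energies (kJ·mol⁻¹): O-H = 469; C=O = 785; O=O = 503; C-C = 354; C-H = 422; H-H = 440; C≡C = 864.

ΔH ≈ −1668 kJ

Bonds broken (reactants):
  C≡C: 1 × 864 = 864
  C-C: 1 × 354 = 354
  C-H: 4 × 422 = 1688
  O=O: 4 × 503 = 2012
  Σ(broken) = 4918 kJ
Bonds formed (products):
  C=O: 6 × 785 = 4710
  O-H: 4 × 469 = 1876
  Σ(formed) = 6586 kJ
ΔH = Σ(broken) − Σ(formed) = 4918 − 6586 = −1668 kJ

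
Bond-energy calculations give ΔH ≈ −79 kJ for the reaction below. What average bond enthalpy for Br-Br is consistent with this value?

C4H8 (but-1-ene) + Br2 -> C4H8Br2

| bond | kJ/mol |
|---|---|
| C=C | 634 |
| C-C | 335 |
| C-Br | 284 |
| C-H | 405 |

Let D be the Br-Br bond energy.
Σ(broken) = 1×D + 2×335 + 8×405 + 1×634 = 4544 + D
Σ(formed) = 2×284 + 3×335 + 8×405 = 4813
ΔH = Σ(broken) − Σ(formed) = (4544 + D) − (4813) = −269 + D
Setting this equal to −79 kJ gives D = 190 kJ/mol.

D(Br-Br) ≈ 190 kJ/mol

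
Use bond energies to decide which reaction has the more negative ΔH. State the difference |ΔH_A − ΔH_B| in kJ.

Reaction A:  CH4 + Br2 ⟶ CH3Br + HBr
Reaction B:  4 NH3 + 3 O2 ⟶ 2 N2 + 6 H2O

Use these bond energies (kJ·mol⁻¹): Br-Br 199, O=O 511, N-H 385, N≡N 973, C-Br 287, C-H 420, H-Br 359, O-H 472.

Reaction A:
  Bonds broken (reactants):
    Br-Br: 1 × 199 = 199
    C-H: 4 × 420 = 1680
    Σ(broken) = 1879 kJ
  Bonds formed (products):
    C-Br: 1 × 287 = 287
    C-H: 3 × 420 = 1260
    H-Br: 1 × 359 = 359
    Σ(formed) = 1906 kJ
  ΔH_A = 1879 − 1906 = −27 kJ
Reaction B:
  Bonds broken (reactants):
    N-H: 12 × 385 = 4620
    O=O: 3 × 511 = 1533
    Σ(broken) = 6153 kJ
  Bonds formed (products):
    N≡N: 2 × 973 = 1946
    O-H: 12 × 472 = 5664
    Σ(formed) = 7610 kJ
  ΔH_B = 6153 − 7610 = −1457 kJ
ΔH_A − ΔH_B = +1430 kJ, so reaction B has the more negative ΔH; |ΔH_A − ΔH_B| = 1430 kJ.

Reaction B, by 1430 kJ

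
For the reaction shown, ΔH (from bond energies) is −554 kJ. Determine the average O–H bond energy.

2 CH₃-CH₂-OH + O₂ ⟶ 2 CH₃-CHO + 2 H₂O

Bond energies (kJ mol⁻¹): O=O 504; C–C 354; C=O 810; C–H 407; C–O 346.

Let D be the O–H bond energy.
Σ(broken) = 2×354 + 10×407 + 2×346 + 2×D + 1×504 = 5974 + 2D
Σ(formed) = 2×354 + 8×407 + 2×810 + 4×D = 5584 + 4D
ΔH = Σ(broken) − Σ(formed) = (5974 + 2D) − (5584 + 4D) = +390 − 2D
Setting this equal to −554 kJ gives 2D = 944, so D = 472 kJ/mol.

D(O–H) ≈ 472 kJ/mol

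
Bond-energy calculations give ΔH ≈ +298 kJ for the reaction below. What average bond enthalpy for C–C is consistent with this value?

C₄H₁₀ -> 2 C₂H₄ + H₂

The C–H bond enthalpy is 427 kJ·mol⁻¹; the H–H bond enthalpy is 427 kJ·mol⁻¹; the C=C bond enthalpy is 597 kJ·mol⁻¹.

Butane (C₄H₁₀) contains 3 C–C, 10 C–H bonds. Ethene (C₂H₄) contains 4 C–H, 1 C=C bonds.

D(C–C) ≈ 355 kJ/mol

Let D be the C–C bond energy.
Σ(broken) = 3×D + 10×427 = 4270 + 3D
Σ(formed) = 8×427 + 2×597 + 1×427 = 5037
ΔH = Σ(broken) − Σ(formed) = (4270 + 3D) − (5037) = −767 + 3D
Setting this equal to +298 kJ gives 3D = 1065, so D = 355 kJ/mol.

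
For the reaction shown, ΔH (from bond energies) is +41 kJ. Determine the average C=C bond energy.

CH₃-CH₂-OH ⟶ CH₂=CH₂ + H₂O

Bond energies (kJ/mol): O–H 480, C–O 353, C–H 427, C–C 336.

Let D be the C=C bond energy.
Σ(broken) = 1×336 + 5×427 + 1×353 + 1×480 = 3304
Σ(formed) = 4×427 + 1×D + 2×480 = 2668 + D
ΔH = Σ(broken) − Σ(formed) = (3304) − (2668 + D) = +636 − D
Setting this equal to +41 kJ gives D = 595 kJ/mol.

D(C=C) ≈ 595 kJ/mol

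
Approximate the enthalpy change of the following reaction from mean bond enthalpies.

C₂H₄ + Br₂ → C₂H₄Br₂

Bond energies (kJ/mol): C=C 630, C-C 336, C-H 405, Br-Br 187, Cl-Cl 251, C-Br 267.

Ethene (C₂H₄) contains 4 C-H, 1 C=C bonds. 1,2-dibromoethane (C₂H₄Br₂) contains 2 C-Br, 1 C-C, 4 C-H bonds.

Bonds broken (reactants):
  Br-Br: 1 × 187 = 187
  C-H: 4 × 405 = 1620
  C=C: 1 × 630 = 630
  Σ(broken) = 2437 kJ
Bonds formed (products):
  C-Br: 2 × 267 = 534
  C-C: 1 × 336 = 336
  C-H: 4 × 405 = 1620
  Σ(formed) = 2490 kJ
ΔH = Σ(broken) − Σ(formed) = 2437 − 2490 = −53 kJ

ΔH ≈ −53 kJ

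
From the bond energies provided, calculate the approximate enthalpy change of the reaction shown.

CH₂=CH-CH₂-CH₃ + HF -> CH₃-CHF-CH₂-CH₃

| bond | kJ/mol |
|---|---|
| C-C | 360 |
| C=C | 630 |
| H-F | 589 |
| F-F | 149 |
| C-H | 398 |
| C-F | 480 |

Bonds broken (reactants):
  C-C: 2 × 360 = 720
  C-H: 8 × 398 = 3184
  C=C: 1 × 630 = 630
  H-F: 1 × 589 = 589
  Σ(broken) = 5123 kJ
Bonds formed (products):
  C-C: 3 × 360 = 1080
  C-F: 1 × 480 = 480
  C-H: 9 × 398 = 3582
  Σ(formed) = 5142 kJ
ΔH = Σ(broken) − Σ(formed) = 5123 − 5142 = −19 kJ

ΔH ≈ −19 kJ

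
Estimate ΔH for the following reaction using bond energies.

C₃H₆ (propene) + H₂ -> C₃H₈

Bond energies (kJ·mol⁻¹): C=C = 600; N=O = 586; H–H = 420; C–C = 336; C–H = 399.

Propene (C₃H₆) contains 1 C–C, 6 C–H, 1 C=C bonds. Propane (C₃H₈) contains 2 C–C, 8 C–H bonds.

ΔH ≈ −114 kJ

Bonds broken (reactants):
  C–C: 1 × 336 = 336
  C–H: 6 × 399 = 2394
  C=C: 1 × 600 = 600
  H–H: 1 × 420 = 420
  Σ(broken) = 3750 kJ
Bonds formed (products):
  C–C: 2 × 336 = 672
  C–H: 8 × 399 = 3192
  Σ(formed) = 3864 kJ
ΔH = Σ(broken) − Σ(formed) = 3750 − 3864 = −114 kJ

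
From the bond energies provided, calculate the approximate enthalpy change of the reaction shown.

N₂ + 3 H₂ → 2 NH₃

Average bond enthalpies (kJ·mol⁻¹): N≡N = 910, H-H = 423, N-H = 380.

Bonds broken (reactants):
  H-H: 3 × 423 = 1269
  N≡N: 1 × 910 = 910
  Σ(broken) = 2179 kJ
Bonds formed (products):
  N-H: 6 × 380 = 2280
  Σ(formed) = 2280 kJ
ΔH = Σ(broken) − Σ(formed) = 2179 − 2280 = −101 kJ

ΔH ≈ −101 kJ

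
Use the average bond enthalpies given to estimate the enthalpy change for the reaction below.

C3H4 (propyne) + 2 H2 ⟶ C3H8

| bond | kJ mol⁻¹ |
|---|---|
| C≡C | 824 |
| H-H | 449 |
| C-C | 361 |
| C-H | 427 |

Bonds broken (reactants):
  C≡C: 1 × 824 = 824
  C-C: 1 × 361 = 361
  C-H: 4 × 427 = 1708
  H-H: 2 × 449 = 898
  Σ(broken) = 3791 kJ
Bonds formed (products):
  C-C: 2 × 361 = 722
  C-H: 8 × 427 = 3416
  Σ(formed) = 4138 kJ
ΔH = Σ(broken) − Σ(formed) = 3791 − 4138 = −347 kJ

ΔH ≈ −347 kJ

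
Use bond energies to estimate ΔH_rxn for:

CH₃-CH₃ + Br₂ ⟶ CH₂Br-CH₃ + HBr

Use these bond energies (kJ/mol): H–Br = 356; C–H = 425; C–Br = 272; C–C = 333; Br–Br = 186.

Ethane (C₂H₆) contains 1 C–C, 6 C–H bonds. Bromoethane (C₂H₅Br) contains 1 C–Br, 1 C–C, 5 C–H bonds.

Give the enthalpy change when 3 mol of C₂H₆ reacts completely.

Bonds broken (reactants):
  Br–Br: 1 × 186 = 186
  C–C: 1 × 333 = 333
  C–H: 6 × 425 = 2550
  Σ(broken) = 3069 kJ
Bonds formed (products):
  C–Br: 1 × 272 = 272
  C–C: 1 × 333 = 333
  C–H: 5 × 425 = 2125
  H–Br: 1 × 356 = 356
  Σ(formed) = 3086 kJ
ΔH = Σ(broken) − Σ(formed) = 3069 − 3086 = −17 kJ
For 3× the reaction as written: 3 × (−17) = −51 kJ

ΔH = −51 kJ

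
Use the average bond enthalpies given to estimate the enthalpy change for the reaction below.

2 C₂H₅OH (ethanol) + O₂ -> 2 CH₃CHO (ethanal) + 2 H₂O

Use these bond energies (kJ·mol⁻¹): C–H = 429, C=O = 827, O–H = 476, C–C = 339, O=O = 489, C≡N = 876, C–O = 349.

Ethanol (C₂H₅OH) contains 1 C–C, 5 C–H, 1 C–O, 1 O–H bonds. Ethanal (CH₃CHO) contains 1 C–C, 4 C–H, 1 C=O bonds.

Bonds broken (reactants):
  C–C: 2 × 339 = 678
  C–H: 10 × 429 = 4290
  C–O: 2 × 349 = 698
  O–H: 2 × 476 = 952
  O=O: 1 × 489 = 489
  Σ(broken) = 7107 kJ
Bonds formed (products):
  C–C: 2 × 339 = 678
  C–H: 8 × 429 = 3432
  C=O: 2 × 827 = 1654
  O–H: 4 × 476 = 1904
  Σ(formed) = 7668 kJ
ΔH = Σ(broken) − Σ(formed) = 7107 − 7668 = −561 kJ

ΔH ≈ −561 kJ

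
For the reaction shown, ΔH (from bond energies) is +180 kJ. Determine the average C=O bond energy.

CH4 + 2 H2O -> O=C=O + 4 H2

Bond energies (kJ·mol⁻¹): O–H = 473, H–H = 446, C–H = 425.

Let D be the C=O bond energy.
Σ(broken) = 4×425 + 4×473 = 3592
Σ(formed) = 2×D + 4×446 = 1784 + 2D
ΔH = Σ(broken) − Σ(formed) = (3592) − (1784 + 2D) = +1808 − 2D
Setting this equal to +180 kJ gives 2D = 1628, so D = 814 kJ/mol.

D(C=O) ≈ 814 kJ/mol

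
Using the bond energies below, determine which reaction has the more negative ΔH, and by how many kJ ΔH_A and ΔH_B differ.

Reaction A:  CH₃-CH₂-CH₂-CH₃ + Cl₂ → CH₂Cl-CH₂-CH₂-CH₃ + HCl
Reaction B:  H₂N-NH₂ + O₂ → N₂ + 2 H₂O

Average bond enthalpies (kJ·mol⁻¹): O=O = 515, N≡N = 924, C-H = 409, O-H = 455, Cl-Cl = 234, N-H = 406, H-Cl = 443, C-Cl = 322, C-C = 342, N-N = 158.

Reaction B, by 325 kJ

Reaction A:
  Bonds broken (reactants):
    C-C: 3 × 342 = 1026
    C-H: 10 × 409 = 4090
    Cl-Cl: 1 × 234 = 234
    Σ(broken) = 5350 kJ
  Bonds formed (products):
    C-C: 3 × 342 = 1026
    C-Cl: 1 × 322 = 322
    C-H: 9 × 409 = 3681
    H-Cl: 1 × 443 = 443
    Σ(formed) = 5472 kJ
  ΔH_A = 5350 − 5472 = −122 kJ
Reaction B:
  Bonds broken (reactants):
    N-H: 4 × 406 = 1624
    N-N: 1 × 158 = 158
    O=O: 1 × 515 = 515
    Σ(broken) = 2297 kJ
  Bonds formed (products):
    N≡N: 1 × 924 = 924
    O-H: 4 × 455 = 1820
    Σ(formed) = 2744 kJ
  ΔH_B = 2297 − 2744 = −447 kJ
ΔH_A − ΔH_B = +325 kJ, so reaction B has the more negative ΔH; |ΔH_A − ΔH_B| = 325 kJ.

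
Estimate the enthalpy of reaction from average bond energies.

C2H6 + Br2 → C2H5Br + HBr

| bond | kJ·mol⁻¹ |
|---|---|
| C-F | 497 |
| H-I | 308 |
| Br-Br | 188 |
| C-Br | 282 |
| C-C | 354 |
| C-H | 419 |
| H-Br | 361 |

Bonds broken (reactants):
  Br-Br: 1 × 188 = 188
  C-C: 1 × 354 = 354
  C-H: 6 × 419 = 2514
  Σ(broken) = 3056 kJ
Bonds formed (products):
  C-Br: 1 × 282 = 282
  C-C: 1 × 354 = 354
  C-H: 5 × 419 = 2095
  H-Br: 1 × 361 = 361
  Σ(formed) = 3092 kJ
ΔH = Σ(broken) − Σ(formed) = 3056 − 3092 = −36 kJ

ΔH ≈ −36 kJ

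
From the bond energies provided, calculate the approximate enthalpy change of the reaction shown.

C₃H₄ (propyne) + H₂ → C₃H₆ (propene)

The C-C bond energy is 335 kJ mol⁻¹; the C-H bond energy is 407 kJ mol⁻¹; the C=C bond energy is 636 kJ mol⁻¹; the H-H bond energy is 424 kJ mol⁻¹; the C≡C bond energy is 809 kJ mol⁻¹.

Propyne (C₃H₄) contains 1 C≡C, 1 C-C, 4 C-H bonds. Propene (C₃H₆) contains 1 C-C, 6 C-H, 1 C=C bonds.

Bonds broken (reactants):
  C≡C: 1 × 809 = 809
  C-C: 1 × 335 = 335
  C-H: 4 × 407 = 1628
  H-H: 1 × 424 = 424
  Σ(broken) = 3196 kJ
Bonds formed (products):
  C-C: 1 × 335 = 335
  C-H: 6 × 407 = 2442
  C=C: 1 × 636 = 636
  Σ(formed) = 3413 kJ
ΔH = Σ(broken) − Σ(formed) = 3196 − 3413 = −217 kJ

ΔH ≈ −217 kJ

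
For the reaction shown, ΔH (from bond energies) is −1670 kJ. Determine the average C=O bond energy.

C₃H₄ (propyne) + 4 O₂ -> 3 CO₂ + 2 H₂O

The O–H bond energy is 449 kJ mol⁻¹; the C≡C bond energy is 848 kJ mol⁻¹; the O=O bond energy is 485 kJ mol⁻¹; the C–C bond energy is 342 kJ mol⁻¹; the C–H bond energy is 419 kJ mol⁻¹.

Let D be the C=O bond energy.
Σ(broken) = 1×848 + 1×342 + 4×419 + 4×485 = 4806
Σ(formed) = 6×D + 4×449 = 1796 + 6D
ΔH = Σ(broken) − Σ(formed) = (4806) − (1796 + 6D) = +3010 − 6D
Setting this equal to −1670 kJ gives 6D = 4680, so D = 780 kJ/mol.

D(C=O) ≈ 780 kJ/mol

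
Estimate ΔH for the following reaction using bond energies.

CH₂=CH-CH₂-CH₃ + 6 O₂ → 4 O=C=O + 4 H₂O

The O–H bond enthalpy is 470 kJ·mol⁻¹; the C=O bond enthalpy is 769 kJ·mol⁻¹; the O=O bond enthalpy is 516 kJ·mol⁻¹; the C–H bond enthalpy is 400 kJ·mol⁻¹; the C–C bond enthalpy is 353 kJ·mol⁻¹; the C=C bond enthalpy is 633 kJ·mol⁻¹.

ΔH ≈ −2277 kJ

Bonds broken (reactants):
  C–C: 2 × 353 = 706
  C–H: 8 × 400 = 3200
  C=C: 1 × 633 = 633
  O=O: 6 × 516 = 3096
  Σ(broken) = 7635 kJ
Bonds formed (products):
  C=O: 8 × 769 = 6152
  O–H: 8 × 470 = 3760
  Σ(formed) = 9912 kJ
ΔH = Σ(broken) − Σ(formed) = 7635 − 9912 = −2277 kJ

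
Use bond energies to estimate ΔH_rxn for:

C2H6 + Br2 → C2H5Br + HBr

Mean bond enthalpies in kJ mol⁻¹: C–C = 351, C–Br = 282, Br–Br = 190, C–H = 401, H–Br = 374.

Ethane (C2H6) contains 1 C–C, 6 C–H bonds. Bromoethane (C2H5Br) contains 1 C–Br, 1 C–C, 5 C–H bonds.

ΔH ≈ −65 kJ

Bonds broken (reactants):
  Br–Br: 1 × 190 = 190
  C–C: 1 × 351 = 351
  C–H: 6 × 401 = 2406
  Σ(broken) = 2947 kJ
Bonds formed (products):
  C–Br: 1 × 282 = 282
  C–C: 1 × 351 = 351
  C–H: 5 × 401 = 2005
  H–Br: 1 × 374 = 374
  Σ(formed) = 3012 kJ
ΔH = Σ(broken) − Σ(formed) = 2947 − 3012 = −65 kJ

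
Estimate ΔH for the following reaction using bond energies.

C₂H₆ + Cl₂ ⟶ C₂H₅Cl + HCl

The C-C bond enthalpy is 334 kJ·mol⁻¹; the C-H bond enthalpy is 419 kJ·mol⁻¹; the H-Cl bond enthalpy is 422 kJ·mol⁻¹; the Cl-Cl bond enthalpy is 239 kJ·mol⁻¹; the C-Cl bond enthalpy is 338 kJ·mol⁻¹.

Bonds broken (reactants):
  C-C: 1 × 334 = 334
  C-H: 6 × 419 = 2514
  Cl-Cl: 1 × 239 = 239
  Σ(broken) = 3087 kJ
Bonds formed (products):
  C-C: 1 × 334 = 334
  C-Cl: 1 × 338 = 338
  C-H: 5 × 419 = 2095
  H-Cl: 1 × 422 = 422
  Σ(formed) = 3189 kJ
ΔH = Σ(broken) − Σ(formed) = 3087 − 3189 = −102 kJ

ΔH ≈ −102 kJ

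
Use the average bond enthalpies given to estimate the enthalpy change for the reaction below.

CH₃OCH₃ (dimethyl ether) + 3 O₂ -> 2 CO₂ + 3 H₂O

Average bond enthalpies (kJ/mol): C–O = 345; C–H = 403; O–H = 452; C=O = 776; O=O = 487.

Bonds broken (reactants):
  C–H: 6 × 403 = 2418
  C–O: 2 × 345 = 690
  O=O: 3 × 487 = 1461
  Σ(broken) = 4569 kJ
Bonds formed (products):
  C=O: 4 × 776 = 3104
  O–H: 6 × 452 = 2712
  Σ(formed) = 5816 kJ
ΔH = Σ(broken) − Σ(formed) = 4569 − 5816 = −1247 kJ

ΔH ≈ −1247 kJ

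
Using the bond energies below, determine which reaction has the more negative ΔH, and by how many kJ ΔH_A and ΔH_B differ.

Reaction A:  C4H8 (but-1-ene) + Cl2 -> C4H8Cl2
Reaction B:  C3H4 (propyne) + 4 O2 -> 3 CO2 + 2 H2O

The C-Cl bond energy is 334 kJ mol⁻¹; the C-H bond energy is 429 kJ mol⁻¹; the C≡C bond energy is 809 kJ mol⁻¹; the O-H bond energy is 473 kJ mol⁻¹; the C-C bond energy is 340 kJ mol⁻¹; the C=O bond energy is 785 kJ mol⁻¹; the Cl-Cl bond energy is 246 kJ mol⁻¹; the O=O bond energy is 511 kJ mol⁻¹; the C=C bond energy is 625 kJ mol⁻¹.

Reaction B, by 1556 kJ

Reaction A:
  Bonds broken (reactants):
    C-C: 2 × 340 = 680
    C-H: 8 × 429 = 3432
    C=C: 1 × 625 = 625
    Cl-Cl: 1 × 246 = 246
    Σ(broken) = 4983 kJ
  Bonds formed (products):
    C-C: 3 × 340 = 1020
    C-Cl: 2 × 334 = 668
    C-H: 8 × 429 = 3432
    Σ(formed) = 5120 kJ
  ΔH_A = 4983 − 5120 = −137 kJ
Reaction B:
  Bonds broken (reactants):
    C≡C: 1 × 809 = 809
    C-C: 1 × 340 = 340
    C-H: 4 × 429 = 1716
    O=O: 4 × 511 = 2044
    Σ(broken) = 4909 kJ
  Bonds formed (products):
    C=O: 6 × 785 = 4710
    O-H: 4 × 473 = 1892
    Σ(formed) = 6602 kJ
  ΔH_B = 4909 − 6602 = −1693 kJ
ΔH_A − ΔH_B = +1556 kJ, so reaction B has the more negative ΔH; |ΔH_A − ΔH_B| = 1556 kJ.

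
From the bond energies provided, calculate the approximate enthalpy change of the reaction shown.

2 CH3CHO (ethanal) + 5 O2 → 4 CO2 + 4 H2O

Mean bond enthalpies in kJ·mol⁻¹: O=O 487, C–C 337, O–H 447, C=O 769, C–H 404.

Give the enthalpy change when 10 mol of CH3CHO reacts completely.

Bonds broken (reactants):
  C–C: 2 × 337 = 674
  C–H: 8 × 404 = 3232
  C=O: 2 × 769 = 1538
  O=O: 5 × 487 = 2435
  Σ(broken) = 7879 kJ
Bonds formed (products):
  C=O: 8 × 769 = 6152
  O–H: 8 × 447 = 3576
  Σ(formed) = 9728 kJ
ΔH = Σ(broken) − Σ(formed) = 7879 − 9728 = −1849 kJ
For 5× the reaction as written: 5 × (−1849) = −9245 kJ

ΔH = −9245 kJ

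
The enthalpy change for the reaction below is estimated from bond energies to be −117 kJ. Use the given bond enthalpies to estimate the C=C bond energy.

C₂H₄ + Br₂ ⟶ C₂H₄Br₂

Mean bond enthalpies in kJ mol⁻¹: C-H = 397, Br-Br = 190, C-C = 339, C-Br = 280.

Let D be the C=C bond energy.
Σ(broken) = 1×190 + 4×397 + 1×D = 1778 + D
Σ(formed) = 2×280 + 1×339 + 4×397 = 2487
ΔH = Σ(broken) − Σ(formed) = (1778 + D) − (2487) = −709 + D
Setting this equal to −117 kJ gives D = 592 kJ/mol.

D(C=C) ≈ 592 kJ/mol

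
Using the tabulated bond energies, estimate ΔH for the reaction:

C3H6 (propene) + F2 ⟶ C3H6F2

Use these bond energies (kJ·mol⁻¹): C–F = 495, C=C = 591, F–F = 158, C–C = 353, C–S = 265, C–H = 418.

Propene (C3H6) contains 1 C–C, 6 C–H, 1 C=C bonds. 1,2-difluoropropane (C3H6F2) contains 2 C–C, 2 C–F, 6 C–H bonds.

Bonds broken (reactants):
  C–C: 1 × 353 = 353
  C–H: 6 × 418 = 2508
  C=C: 1 × 591 = 591
  F–F: 1 × 158 = 158
  Σ(broken) = 3610 kJ
Bonds formed (products):
  C–C: 2 × 353 = 706
  C–F: 2 × 495 = 990
  C–H: 6 × 418 = 2508
  Σ(formed) = 4204 kJ
ΔH = Σ(broken) − Σ(formed) = 3610 − 4204 = −594 kJ

ΔH ≈ −594 kJ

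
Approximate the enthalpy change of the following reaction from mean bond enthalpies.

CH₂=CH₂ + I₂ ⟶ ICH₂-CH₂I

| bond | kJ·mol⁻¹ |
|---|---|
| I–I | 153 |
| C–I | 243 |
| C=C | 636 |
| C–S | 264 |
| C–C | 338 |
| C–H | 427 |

Bonds broken (reactants):
  C–H: 4 × 427 = 1708
  C=C: 1 × 636 = 636
  I–I: 1 × 153 = 153
  Σ(broken) = 2497 kJ
Bonds formed (products):
  C–C: 1 × 338 = 338
  C–H: 4 × 427 = 1708
  C–I: 2 × 243 = 486
  Σ(formed) = 2532 kJ
ΔH = Σ(broken) − Σ(formed) = 2497 − 2532 = −35 kJ

ΔH ≈ −35 kJ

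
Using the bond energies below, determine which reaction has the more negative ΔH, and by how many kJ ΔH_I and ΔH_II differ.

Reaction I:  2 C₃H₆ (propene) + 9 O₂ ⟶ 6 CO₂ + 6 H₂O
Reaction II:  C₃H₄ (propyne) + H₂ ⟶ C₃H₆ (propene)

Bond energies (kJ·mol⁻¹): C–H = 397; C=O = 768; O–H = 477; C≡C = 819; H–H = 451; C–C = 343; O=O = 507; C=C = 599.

Reaction I:
  Bonds broken (reactants):
    C–C: 2 × 343 = 686
    C–H: 12 × 397 = 4764
    C=C: 2 × 599 = 1198
    O=O: 9 × 507 = 4563
    Σ(broken) = 11211 kJ
  Bonds formed (products):
    C=O: 12 × 768 = 9216
    O–H: 12 × 477 = 5724
    Σ(formed) = 14940 kJ
  ΔH_I = 11211 − 14940 = −3729 kJ
Reaction II:
  Bonds broken (reactants):
    C≡C: 1 × 819 = 819
    C–C: 1 × 343 = 343
    C–H: 4 × 397 = 1588
    H–H: 1 × 451 = 451
    Σ(broken) = 3201 kJ
  Bonds formed (products):
    C–C: 1 × 343 = 343
    C–H: 6 × 397 = 2382
    C=C: 1 × 599 = 599
    Σ(formed) = 3324 kJ
  ΔH_II = 3201 − 3324 = −123 kJ
ΔH_I − ΔH_II = −3606 kJ, so reaction I has the more negative ΔH; |ΔH_I − ΔH_II| = 3606 kJ.

Reaction I, by 3606 kJ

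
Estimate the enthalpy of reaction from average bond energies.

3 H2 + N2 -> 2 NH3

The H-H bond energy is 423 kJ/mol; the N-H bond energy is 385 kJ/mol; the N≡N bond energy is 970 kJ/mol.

Bonds broken (reactants):
  H-H: 3 × 423 = 1269
  N≡N: 1 × 970 = 970
  Σ(broken) = 2239 kJ
Bonds formed (products):
  N-H: 6 × 385 = 2310
  Σ(formed) = 2310 kJ
ΔH = Σ(broken) − Σ(formed) = 2239 − 2310 = −71 kJ

ΔH ≈ −71 kJ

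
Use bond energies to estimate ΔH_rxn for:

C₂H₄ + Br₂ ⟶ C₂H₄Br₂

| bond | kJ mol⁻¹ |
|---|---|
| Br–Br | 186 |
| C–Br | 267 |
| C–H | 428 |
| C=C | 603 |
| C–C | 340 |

Bonds broken (reactants):
  Br–Br: 1 × 186 = 186
  C–H: 4 × 428 = 1712
  C=C: 1 × 603 = 603
  Σ(broken) = 2501 kJ
Bonds formed (products):
  C–Br: 2 × 267 = 534
  C–C: 1 × 340 = 340
  C–H: 4 × 428 = 1712
  Σ(formed) = 2586 kJ
ΔH = Σ(broken) − Σ(formed) = 2501 − 2586 = −85 kJ

ΔH ≈ −85 kJ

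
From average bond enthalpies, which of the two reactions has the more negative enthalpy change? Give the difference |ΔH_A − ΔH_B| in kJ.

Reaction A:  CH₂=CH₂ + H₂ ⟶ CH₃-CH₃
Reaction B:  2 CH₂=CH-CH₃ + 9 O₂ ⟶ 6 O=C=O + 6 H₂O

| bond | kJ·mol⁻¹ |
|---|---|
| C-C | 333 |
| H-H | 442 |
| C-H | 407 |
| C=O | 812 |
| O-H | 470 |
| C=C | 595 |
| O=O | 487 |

Reaction A:
  Bonds broken (reactants):
    C-H: 4 × 407 = 1628
    C=C: 1 × 595 = 595
    H-H: 1 × 442 = 442
    Σ(broken) = 2665 kJ
  Bonds formed (products):
    C-C: 1 × 333 = 333
    C-H: 6 × 407 = 2442
    Σ(formed) = 2775 kJ
  ΔH_A = 2665 − 2775 = −110 kJ
Reaction B:
  Bonds broken (reactants):
    C-C: 2 × 333 = 666
    C-H: 12 × 407 = 4884
    C=C: 2 × 595 = 1190
    O=O: 9 × 487 = 4383
    Σ(broken) = 11123 kJ
  Bonds formed (products):
    C=O: 12 × 812 = 9744
    O-H: 12 × 470 = 5640
    Σ(formed) = 15384 kJ
  ΔH_B = 11123 − 15384 = −4261 kJ
ΔH_A − ΔH_B = +4151 kJ, so reaction B has the more negative ΔH; |ΔH_A − ΔH_B| = 4151 kJ.

Reaction B, by 4151 kJ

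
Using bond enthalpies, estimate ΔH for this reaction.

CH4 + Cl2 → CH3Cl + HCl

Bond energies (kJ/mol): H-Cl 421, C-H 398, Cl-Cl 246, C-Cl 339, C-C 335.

ΔH ≈ −116 kJ

Bonds broken (reactants):
  C-H: 4 × 398 = 1592
  Cl-Cl: 1 × 246 = 246
  Σ(broken) = 1838 kJ
Bonds formed (products):
  C-Cl: 1 × 339 = 339
  C-H: 3 × 398 = 1194
  H-Cl: 1 × 421 = 421
  Σ(formed) = 1954 kJ
ΔH = Σ(broken) − Σ(formed) = 1838 − 1954 = −116 kJ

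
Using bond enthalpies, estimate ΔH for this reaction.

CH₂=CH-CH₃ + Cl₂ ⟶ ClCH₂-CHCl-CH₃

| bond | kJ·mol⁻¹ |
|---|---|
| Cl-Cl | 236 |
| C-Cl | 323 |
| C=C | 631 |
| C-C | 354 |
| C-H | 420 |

Bonds broken (reactants):
  C-C: 1 × 354 = 354
  C-H: 6 × 420 = 2520
  C=C: 1 × 631 = 631
  Cl-Cl: 1 × 236 = 236
  Σ(broken) = 3741 kJ
Bonds formed (products):
  C-C: 2 × 354 = 708
  C-Cl: 2 × 323 = 646
  C-H: 6 × 420 = 2520
  Σ(formed) = 3874 kJ
ΔH = Σ(broken) − Σ(formed) = 3741 − 3874 = −133 kJ

ΔH ≈ −133 kJ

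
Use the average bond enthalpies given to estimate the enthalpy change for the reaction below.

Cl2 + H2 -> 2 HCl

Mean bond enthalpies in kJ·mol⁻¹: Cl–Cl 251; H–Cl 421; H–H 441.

Bonds broken (reactants):
  Cl–Cl: 1 × 251 = 251
  H–H: 1 × 441 = 441
  Σ(broken) = 692 kJ
Bonds formed (products):
  H–Cl: 2 × 421 = 842
  Σ(formed) = 842 kJ
ΔH = Σ(broken) − Σ(formed) = 692 − 842 = −150 kJ

ΔH ≈ −150 kJ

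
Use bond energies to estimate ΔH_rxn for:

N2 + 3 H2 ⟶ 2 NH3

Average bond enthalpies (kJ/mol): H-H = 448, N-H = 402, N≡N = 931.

Bonds broken (reactants):
  H-H: 3 × 448 = 1344
  N≡N: 1 × 931 = 931
  Σ(broken) = 2275 kJ
Bonds formed (products):
  N-H: 6 × 402 = 2412
  Σ(formed) = 2412 kJ
ΔH = Σ(broken) − Σ(formed) = 2275 − 2412 = −137 kJ

ΔH ≈ −137 kJ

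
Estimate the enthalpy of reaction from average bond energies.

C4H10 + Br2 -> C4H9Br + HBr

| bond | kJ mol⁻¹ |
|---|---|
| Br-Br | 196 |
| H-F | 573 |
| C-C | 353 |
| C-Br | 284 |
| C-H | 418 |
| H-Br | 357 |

Bonds broken (reactants):
  Br-Br: 1 × 196 = 196
  C-C: 3 × 353 = 1059
  C-H: 10 × 418 = 4180
  Σ(broken) = 5435 kJ
Bonds formed (products):
  C-Br: 1 × 284 = 284
  C-C: 3 × 353 = 1059
  C-H: 9 × 418 = 3762
  H-Br: 1 × 357 = 357
  Σ(formed) = 5462 kJ
ΔH = Σ(broken) − Σ(formed) = 5435 − 5462 = −27 kJ

ΔH ≈ −27 kJ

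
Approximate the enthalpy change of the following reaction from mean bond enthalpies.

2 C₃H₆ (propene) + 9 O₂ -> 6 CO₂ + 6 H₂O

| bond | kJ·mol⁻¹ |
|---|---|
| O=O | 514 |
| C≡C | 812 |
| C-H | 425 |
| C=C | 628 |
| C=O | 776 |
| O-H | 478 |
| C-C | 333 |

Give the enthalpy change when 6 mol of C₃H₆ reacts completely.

Bonds broken (reactants):
  C-C: 2 × 333 = 666
  C-H: 12 × 425 = 5100
  C=C: 2 × 628 = 1256
  O=O: 9 × 514 = 4626
  Σ(broken) = 11648 kJ
Bonds formed (products):
  C=O: 12 × 776 = 9312
  O-H: 12 × 478 = 5736
  Σ(formed) = 15048 kJ
ΔH = Σ(broken) − Σ(formed) = 11648 − 15048 = −3400 kJ
For 3× the reaction as written: 3 × (−3400) = −10200 kJ

ΔH = −10200 kJ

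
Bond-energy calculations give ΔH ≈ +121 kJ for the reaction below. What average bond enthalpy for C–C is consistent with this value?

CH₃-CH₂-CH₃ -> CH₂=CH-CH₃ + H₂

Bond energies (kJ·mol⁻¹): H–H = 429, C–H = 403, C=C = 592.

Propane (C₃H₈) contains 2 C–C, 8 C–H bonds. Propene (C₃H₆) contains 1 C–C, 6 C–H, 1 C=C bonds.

Let D be the C–C bond energy.
Σ(broken) = 2×D + 8×403 = 3224 + 2D
Σ(formed) = 1×D + 6×403 + 1×592 + 1×429 = 3439 + D
ΔH = Σ(broken) − Σ(formed) = (3224 + 2D) − (3439 + D) = −215 + D
Setting this equal to +121 kJ gives D = 336 kJ/mol.

D(C–C) ≈ 336 kJ/mol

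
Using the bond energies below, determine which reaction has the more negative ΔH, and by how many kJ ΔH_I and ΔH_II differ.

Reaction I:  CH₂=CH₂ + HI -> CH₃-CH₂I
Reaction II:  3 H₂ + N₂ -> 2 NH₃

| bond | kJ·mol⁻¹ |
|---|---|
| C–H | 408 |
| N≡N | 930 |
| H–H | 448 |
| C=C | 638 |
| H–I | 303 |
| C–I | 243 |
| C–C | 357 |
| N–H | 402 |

Reaction II, by 71 kJ

Reaction I:
  Bonds broken (reactants):
    C–H: 4 × 408 = 1632
    C=C: 1 × 638 = 638
    H–I: 1 × 303 = 303
    Σ(broken) = 2573 kJ
  Bonds formed (products):
    C–C: 1 × 357 = 357
    C–H: 5 × 408 = 2040
    C–I: 1 × 243 = 243
    Σ(formed) = 2640 kJ
  ΔH_I = 2573 − 2640 = −67 kJ
Reaction II:
  Bonds broken (reactants):
    H–H: 3 × 448 = 1344
    N≡N: 1 × 930 = 930
    Σ(broken) = 2274 kJ
  Bonds formed (products):
    N–H: 6 × 402 = 2412
    Σ(formed) = 2412 kJ
  ΔH_II = 2274 − 2412 = −138 kJ
ΔH_I − ΔH_II = +71 kJ, so reaction II has the more negative ΔH; |ΔH_I − ΔH_II| = 71 kJ.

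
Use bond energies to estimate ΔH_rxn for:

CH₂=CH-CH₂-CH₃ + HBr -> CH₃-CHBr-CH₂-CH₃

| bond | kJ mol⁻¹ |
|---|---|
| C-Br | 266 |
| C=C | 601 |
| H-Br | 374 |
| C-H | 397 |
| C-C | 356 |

Bonds broken (reactants):
  C-C: 2 × 356 = 712
  C-H: 8 × 397 = 3176
  C=C: 1 × 601 = 601
  H-Br: 1 × 374 = 374
  Σ(broken) = 4863 kJ
Bonds formed (products):
  C-Br: 1 × 266 = 266
  C-C: 3 × 356 = 1068
  C-H: 9 × 397 = 3573
  Σ(formed) = 4907 kJ
ΔH = Σ(broken) − Σ(formed) = 4863 − 4907 = −44 kJ

ΔH ≈ −44 kJ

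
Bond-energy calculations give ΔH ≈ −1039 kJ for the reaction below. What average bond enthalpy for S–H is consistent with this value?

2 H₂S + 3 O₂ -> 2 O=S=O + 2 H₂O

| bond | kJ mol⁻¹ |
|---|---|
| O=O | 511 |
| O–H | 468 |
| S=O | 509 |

Let D be the S–H bond energy.
Σ(broken) = 3×511 + 4×D = 1533 + 4D
Σ(formed) = 4×468 + 4×509 = 3908
ΔH = Σ(broken) − Σ(formed) = (1533 + 4D) − (3908) = −2375 + 4D
Setting this equal to −1039 kJ gives 4D = 1336, so D = 334 kJ/mol.

D(S–H) ≈ 334 kJ/mol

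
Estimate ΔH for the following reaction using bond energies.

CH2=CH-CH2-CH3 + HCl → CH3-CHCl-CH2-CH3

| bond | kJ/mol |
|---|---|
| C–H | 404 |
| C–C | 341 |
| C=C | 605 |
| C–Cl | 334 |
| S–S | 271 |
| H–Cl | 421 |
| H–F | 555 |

Bonds broken (reactants):
  C–C: 2 × 341 = 682
  C–H: 8 × 404 = 3232
  C=C: 1 × 605 = 605
  H–Cl: 1 × 421 = 421
  Σ(broken) = 4940 kJ
Bonds formed (products):
  C–C: 3 × 341 = 1023
  C–Cl: 1 × 334 = 334
  C–H: 9 × 404 = 3636
  Σ(formed) = 4993 kJ
ΔH = Σ(broken) − Σ(formed) = 4940 − 4993 = −53 kJ

ΔH ≈ −53 kJ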